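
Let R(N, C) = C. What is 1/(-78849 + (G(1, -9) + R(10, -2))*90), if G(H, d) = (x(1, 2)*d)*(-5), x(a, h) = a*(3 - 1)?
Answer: -1/70929 ≈ -1.4099e-5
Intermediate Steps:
x(a, h) = 2*a (x(a, h) = a*2 = 2*a)
G(H, d) = -10*d (G(H, d) = ((2*1)*d)*(-5) = (2*d)*(-5) = -10*d)
1/(-78849 + (G(1, -9) + R(10, -2))*90) = 1/(-78849 + (-10*(-9) - 2)*90) = 1/(-78849 + (90 - 2)*90) = 1/(-78849 + 88*90) = 1/(-78849 + 7920) = 1/(-70929) = -1/70929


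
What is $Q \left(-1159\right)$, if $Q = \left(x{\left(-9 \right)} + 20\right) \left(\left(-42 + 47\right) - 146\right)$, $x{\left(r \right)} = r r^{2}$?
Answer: $-115864071$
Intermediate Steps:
$x{\left(r \right)} = r^{3}$
$Q = 99969$ ($Q = \left(\left(-9\right)^{3} + 20\right) \left(\left(-42 + 47\right) - 146\right) = \left(-729 + 20\right) \left(5 - 146\right) = \left(-709\right) \left(-141\right) = 99969$)
$Q \left(-1159\right) = 99969 \left(-1159\right) = -115864071$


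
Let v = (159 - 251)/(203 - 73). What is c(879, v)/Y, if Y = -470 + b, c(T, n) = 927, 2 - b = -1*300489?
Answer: 309/100007 ≈ 0.0030898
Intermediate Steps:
b = 300491 (b = 2 - (-1)*300489 = 2 - 1*(-300489) = 2 + 300489 = 300491)
v = -46/65 (v = -92/130 = -92*1/130 = -46/65 ≈ -0.70769)
Y = 300021 (Y = -470 + 300491 = 300021)
c(879, v)/Y = 927/300021 = 927*(1/300021) = 309/100007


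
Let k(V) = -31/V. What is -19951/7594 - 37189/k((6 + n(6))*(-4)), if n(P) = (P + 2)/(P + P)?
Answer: -22594916723/706242 ≈ -31993.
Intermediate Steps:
n(P) = (2 + P)/(2*P) (n(P) = (2 + P)/((2*P)) = (2 + P)*(1/(2*P)) = (2 + P)/(2*P))
-19951/7594 - 37189/k((6 + n(6))*(-4)) = -19951/7594 - 37189/((-31*(-1/(4*(6 + (½)*(2 + 6)/6))))) = -19951*1/7594 - 37189/((-31*(-1/(4*(6 + (½)*(⅙)*8))))) = -19951/7594 - 37189/((-31*(-1/(4*(6 + ⅔))))) = -19951/7594 - 37189/((-31/((20/3)*(-4)))) = -19951/7594 - 37189/((-31/(-80/3))) = -19951/7594 - 37189/((-31*(-3/80))) = -19951/7594 - 37189/93/80 = -19951/7594 - 37189*80/93 = -19951/7594 - 2975120/93 = -22594916723/706242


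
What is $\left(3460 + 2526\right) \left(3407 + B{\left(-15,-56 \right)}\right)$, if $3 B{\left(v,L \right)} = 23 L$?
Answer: $\frac{53472938}{3} \approx 1.7824 \cdot 10^{7}$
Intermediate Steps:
$B{\left(v,L \right)} = \frac{23 L}{3}$
$\left(3460 + 2526\right) \left(3407 + B{\left(-15,-56 \right)}\right) = \left(3460 + 2526\right) \left(3407 + \frac{23}{3} \left(-56\right)\right) = 5986 \left(3407 - \frac{1288}{3}\right) = 5986 \cdot \frac{8933}{3} = \frac{53472938}{3}$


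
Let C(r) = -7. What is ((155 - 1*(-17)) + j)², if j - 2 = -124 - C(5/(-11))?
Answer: 3249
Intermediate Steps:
j = -115 (j = 2 + (-124 - 1*(-7)) = 2 + (-124 + 7) = 2 - 117 = -115)
((155 - 1*(-17)) + j)² = ((155 - 1*(-17)) - 115)² = ((155 + 17) - 115)² = (172 - 115)² = 57² = 3249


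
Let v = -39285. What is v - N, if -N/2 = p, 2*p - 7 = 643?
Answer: -38635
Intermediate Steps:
p = 325 (p = 7/2 + (½)*643 = 7/2 + 643/2 = 325)
N = -650 (N = -2*325 = -650)
v - N = -39285 - 1*(-650) = -39285 + 650 = -38635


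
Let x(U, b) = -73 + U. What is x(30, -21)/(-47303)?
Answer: 43/47303 ≈ 0.00090903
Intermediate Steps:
x(30, -21)/(-47303) = (-73 + 30)/(-47303) = -43*(-1/47303) = 43/47303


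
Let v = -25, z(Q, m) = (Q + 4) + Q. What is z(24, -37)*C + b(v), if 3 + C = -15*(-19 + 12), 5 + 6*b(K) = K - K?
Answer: 31819/6 ≈ 5303.2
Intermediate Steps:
z(Q, m) = 4 + 2*Q (z(Q, m) = (4 + Q) + Q = 4 + 2*Q)
b(K) = -⅚ (b(K) = -⅚ + (K - K)/6 = -⅚ + (⅙)*0 = -⅚ + 0 = -⅚)
C = 102 (C = -3 - 15*(-19 + 12) = -3 - 15*(-7) = -3 + 105 = 102)
z(24, -37)*C + b(v) = (4 + 2*24)*102 - ⅚ = (4 + 48)*102 - ⅚ = 52*102 - ⅚ = 5304 - ⅚ = 31819/6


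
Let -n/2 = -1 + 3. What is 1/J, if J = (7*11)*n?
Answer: -1/308 ≈ -0.0032468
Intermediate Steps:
n = -4 (n = -2*(-1 + 3) = -2*2 = -4)
J = -308 (J = (7*11)*(-4) = 77*(-4) = -308)
1/J = 1/(-308) = -1/308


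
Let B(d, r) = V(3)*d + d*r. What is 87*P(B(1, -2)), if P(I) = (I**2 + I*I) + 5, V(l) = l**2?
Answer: 8961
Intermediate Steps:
B(d, r) = 9*d + d*r (B(d, r) = 3**2*d + d*r = 9*d + d*r)
P(I) = 5 + 2*I**2 (P(I) = (I**2 + I**2) + 5 = 2*I**2 + 5 = 5 + 2*I**2)
87*P(B(1, -2)) = 87*(5 + 2*(1*(9 - 2))**2) = 87*(5 + 2*(1*7)**2) = 87*(5 + 2*7**2) = 87*(5 + 2*49) = 87*(5 + 98) = 87*103 = 8961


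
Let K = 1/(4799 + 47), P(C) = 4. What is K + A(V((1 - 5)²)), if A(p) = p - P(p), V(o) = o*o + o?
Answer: 1298729/4846 ≈ 268.00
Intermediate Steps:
V(o) = o + o² (V(o) = o² + o = o + o²)
A(p) = -4 + p (A(p) = p - 1*4 = p - 4 = -4 + p)
K = 1/4846 ≈ 0.00020636
K + A(V((1 - 5)²)) = 1/4846 + (-4 + (1 - 5)²*(1 + (1 - 5)²)) = 1/4846 + (-4 + (-4)²*(1 + (-4)²)) = 1/4846 + (-4 + 16*(1 + 16)) = 1/4846 + (-4 + 16*17) = 1/4846 + (-4 + 272) = 1/4846 + 268 = 1298729/4846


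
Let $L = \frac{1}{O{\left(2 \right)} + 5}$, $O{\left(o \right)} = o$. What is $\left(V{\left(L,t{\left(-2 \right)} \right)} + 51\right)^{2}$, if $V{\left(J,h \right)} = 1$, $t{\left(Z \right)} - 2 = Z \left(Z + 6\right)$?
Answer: $2704$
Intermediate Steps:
$t{\left(Z \right)} = 2 + Z \left(6 + Z\right)$ ($t{\left(Z \right)} = 2 + Z \left(Z + 6\right) = 2 + Z \left(6 + Z\right)$)
$L = \frac{1}{7}$ ($L = \frac{1}{2 + 5} = \frac{1}{7} \approx 0.14286$)
$\left(V{\left(L,t{\left(-2 \right)} \right)} + 51\right)^{2} = \left(1 + 51\right)^{2} = 52^{2} = 2704$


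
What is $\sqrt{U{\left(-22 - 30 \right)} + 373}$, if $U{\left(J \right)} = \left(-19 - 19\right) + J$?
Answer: $\sqrt{283} \approx 16.823$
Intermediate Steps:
$U{\left(J \right)} = -38 + J$
$\sqrt{U{\left(-22 - 30 \right)} + 373} = \sqrt{\left(-38 - 52\right) + 373} = \sqrt{-90 + 373} = \sqrt{283}$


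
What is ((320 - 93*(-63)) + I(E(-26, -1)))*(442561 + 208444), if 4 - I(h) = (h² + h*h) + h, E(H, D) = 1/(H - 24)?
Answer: 503147051787/125 ≈ 4.0252e+9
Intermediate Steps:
E(H, D) = 1/(-24 + H)
I(h) = 4 - h - 2*h² (I(h) = 4 - ((h² + h*h) + h) = 4 - ((h² + h²) + h) = 4 - (2*h² + h) = 4 - (h + 2*h²) = 4 + (-h - 2*h²) = 4 - h - 2*h²)
((320 - 93*(-63)) + I(E(-26, -1)))*(442561 + 208444) = ((320 - 93*(-63)) + (4 - 1/(-24 - 26) - 2/(-24 - 26)²))*(442561 + 208444) = ((320 + 5859) + (4 - 1/(-50) - 2*(1/(-50))²))*651005 = (6179 + (4 - 1*(-1/50) - 2*(-1/50)²))*651005 = (6179 + (4 + 1/50 - 2*1/2500))*651005 = (6179 + (4 + 1/50 - 1/1250))*651005 = (6179 + 2512/625)*651005 = (3864387/625)*651005 = 503147051787/125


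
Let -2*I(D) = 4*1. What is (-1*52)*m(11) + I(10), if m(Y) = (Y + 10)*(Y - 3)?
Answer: -8738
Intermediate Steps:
I(D) = -2
m(Y) = (-3 + Y)*(10 + Y) (m(Y) = (10 + Y)*(-3 + Y) = (-3 + Y)*(10 + Y))
(-1*52)*m(11) + I(10) = (-1*52)*(-30 + 11² + 7*11) - 2 = -52*(-30 + 121 + 77) - 2 = -52*168 - 2 = -8736 - 2 = -8738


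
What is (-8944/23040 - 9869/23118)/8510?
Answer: -4522387/47216203200 ≈ -9.5780e-5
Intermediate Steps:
(-8944/23040 - 9869/23118)/8510 = (-8944*1/23040 - 9869*1/23118)*(1/8510) = (-559/1440 - 9869/23118)*(1/8510) = -4522387/5548320*1/8510 = -4522387/47216203200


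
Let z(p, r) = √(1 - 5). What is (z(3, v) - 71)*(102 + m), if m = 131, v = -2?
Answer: -16543 + 466*I ≈ -16543.0 + 466.0*I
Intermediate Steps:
z(p, r) = 2*I (z(p, r) = √(-4) = 2*I)
(z(3, v) - 71)*(102 + m) = (2*I - 71)*(102 + 131) = (-71 + 2*I)*233 = -16543 + 466*I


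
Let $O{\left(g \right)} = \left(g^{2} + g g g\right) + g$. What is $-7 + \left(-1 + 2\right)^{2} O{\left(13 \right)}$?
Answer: $2372$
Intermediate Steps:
$O{\left(g \right)} = g + g^{2} + g^{3}$ ($O{\left(g \right)} = \left(g^{2} + g^{2} g\right) + g = \left(g^{2} + g^{3}\right) + g = g + g^{2} + g^{3}$)
$-7 + \left(-1 + 2\right)^{2} O{\left(13 \right)} = -7 + \left(-1 + 2\right)^{2} \cdot 13 \left(1 + 13 + 13^{2}\right) = -7 + 1^{2} \cdot 13 \left(1 + 13 + 169\right) = -7 + 1 \cdot 13 \cdot 183 = -7 + 1 \cdot 2379 = -7 + 2379 = 2372$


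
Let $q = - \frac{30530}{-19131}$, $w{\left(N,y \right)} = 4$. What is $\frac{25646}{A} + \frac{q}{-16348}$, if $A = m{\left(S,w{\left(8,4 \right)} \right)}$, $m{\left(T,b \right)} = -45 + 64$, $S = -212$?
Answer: $\frac{4010438968889}{2971159086} \approx 1349.8$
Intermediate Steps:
$m{\left(T,b \right)} = 19$
$q = \frac{30530}{19131}$ ($q = \left(-30530\right) \left(- \frac{1}{19131}\right) = \frac{30530}{19131} \approx 1.5958$)
$A = 19$
$\frac{25646}{A} + \frac{q}{-16348} = \frac{25646}{19} + \frac{30530}{19131 \left(-16348\right)} = 25646 \cdot \frac{1}{19} + \frac{30530}{19131} \left(- \frac{1}{16348}\right) = \frac{25646}{19} - \frac{15265}{156376794} = \frac{4010438968889}{2971159086}$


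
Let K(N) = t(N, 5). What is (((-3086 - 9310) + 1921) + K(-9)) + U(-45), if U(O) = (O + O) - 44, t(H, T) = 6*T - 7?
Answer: -10586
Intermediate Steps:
t(H, T) = -7 + 6*T
K(N) = 23 (K(N) = -7 + 6*5 = -7 + 30 = 23)
U(O) = -44 + 2*O (U(O) = 2*O - 44 = -44 + 2*O)
(((-3086 - 9310) + 1921) + K(-9)) + U(-45) = (((-3086 - 9310) + 1921) + 23) + (-44 + 2*(-45)) = ((-12396 + 1921) + 23) + (-44 - 90) = (-10475 + 23) - 134 = -10452 - 134 = -10586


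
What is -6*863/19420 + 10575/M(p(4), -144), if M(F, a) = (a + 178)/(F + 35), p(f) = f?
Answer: 1001139681/82535 ≈ 12130.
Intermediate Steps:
M(F, a) = (178 + a)/(35 + F)
-6*863/19420 + 10575/M(p(4), -144) = -6*863/19420 + 10575/(((178 - 144)/(35 + 4))) = -5178*1/19420 + 10575/((34/39)) = -2589/9710 + 10575/(((1/39)*34)) = -2589/9710 + 10575/(34/39) = -2589/9710 + 10575*(39/34) = -2589/9710 + 412425/34 = 1001139681/82535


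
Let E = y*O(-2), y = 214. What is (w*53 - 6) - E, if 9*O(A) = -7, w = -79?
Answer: -36239/9 ≈ -4026.6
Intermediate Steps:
O(A) = -7/9 (O(A) = (⅑)*(-7) = -7/9)
E = -1498/9 (E = 214*(-7/9) = -1498/9 ≈ -166.44)
(w*53 - 6) - E = (-79*53 - 6) - 1*(-1498/9) = (-4187 - 6) + 1498/9 = -4193 + 1498/9 = -36239/9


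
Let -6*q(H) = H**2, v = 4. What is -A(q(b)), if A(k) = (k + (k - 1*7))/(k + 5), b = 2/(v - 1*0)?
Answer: 10/7 ≈ 1.4286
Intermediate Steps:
b = 1/2 (b = 2/(4 - 1*0) = 2/(4 + 0) = 2/4 = 2*(1/4) = 1/2 ≈ 0.50000)
q(H) = -H**2/6
A(k) = (-7 + 2*k)/(5 + k) (A(k) = (k + (k - 7))/(5 + k) = (k + (-7 + k))/(5 + k) = (-7 + 2*k)/(5 + k))
-A(q(b)) = -(-7 + 2*(-(1/2)**2/6))/(5 - (1/2)**2/6) = -(-7 + 2*(-1/6*1/4))/(5 - 1/6*1/4) = -(-7 + 2*(-1/24))/(5 - 1/24) = -(-7 - 1/12)/119/24 = -24*(-85)/(119*12) = -1*(-10/7) = 10/7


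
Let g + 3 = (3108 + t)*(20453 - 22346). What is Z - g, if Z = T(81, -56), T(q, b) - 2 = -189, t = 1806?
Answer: 9302018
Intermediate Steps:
T(q, b) = -187 (T(q, b) = 2 - 189 = -187)
g = -9302205 (g = -3 + (3108 + 1806)*(20453 - 22346) = -3 + 4914*(-1893) = -3 - 9302202 = -9302205)
Z = -187
Z - g = -187 - 1*(-9302205) = -187 + 9302205 = 9302018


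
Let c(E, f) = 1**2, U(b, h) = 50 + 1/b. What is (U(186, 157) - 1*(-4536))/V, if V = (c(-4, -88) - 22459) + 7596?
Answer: -852997/2764332 ≈ -0.30857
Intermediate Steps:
c(E, f) = 1
V = -14862 (V = (1 - 22459) + 7596 = -22458 + 7596 = -14862)
(U(186, 157) - 1*(-4536))/V = ((50 + 1/186) - 1*(-4536))/(-14862) = ((50 + 1/186) + 4536)*(-1/14862) = (9301/186 + 4536)*(-1/14862) = (852997/186)*(-1/14862) = -852997/2764332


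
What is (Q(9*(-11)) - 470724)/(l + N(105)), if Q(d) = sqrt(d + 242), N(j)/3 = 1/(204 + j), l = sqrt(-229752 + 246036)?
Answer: 48484572/172756955 - 9987821832*sqrt(4071)/172756955 - 103*sqrt(143)/172756955 + 21218*sqrt(582153)/172756955 ≈ -3688.4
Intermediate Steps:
l = 2*sqrt(4071) (l = sqrt(16284) = 2*sqrt(4071) ≈ 127.61)
N(j) = 3/(204 + j)
Q(d) = sqrt(242 + d)
(Q(9*(-11)) - 470724)/(l + N(105)) = (sqrt(242 + 9*(-11)) - 470724)/(2*sqrt(4071) + 3/(204 + 105)) = (sqrt(242 - 99) - 470724)/(2*sqrt(4071) + 3/309) = (sqrt(143) - 470724)/(2*sqrt(4071) + 3*(1/309)) = (-470724 + sqrt(143))/(2*sqrt(4071) + 1/103) = (-470724 + sqrt(143))/(1/103 + 2*sqrt(4071))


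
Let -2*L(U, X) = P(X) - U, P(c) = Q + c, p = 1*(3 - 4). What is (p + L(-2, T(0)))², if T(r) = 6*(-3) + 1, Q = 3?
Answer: 25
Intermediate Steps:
p = -1 (p = 1*(-1) = -1)
T(r) = -17 (T(r) = -18 + 1 = -17)
P(c) = 3 + c
L(U, X) = -3/2 + U/2 - X/2 (L(U, X) = -((3 + X) - U)/2 = -(3 + X - U)/2 = -3/2 + U/2 - X/2)
(p + L(-2, T(0)))² = (-1 + (-3/2 + (½)*(-2) - ½*(-17)))² = (-1 + (-3/2 - 1 + 17/2))² = (-1 + 6)² = 5² = 25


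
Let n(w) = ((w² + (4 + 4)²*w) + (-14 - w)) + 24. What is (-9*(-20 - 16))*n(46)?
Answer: 1627776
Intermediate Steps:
n(w) = 10 + w² + 63*w (n(w) = ((w² + 8²*w) + (-14 - w)) + 24 = ((w² + 64*w) + (-14 - w)) + 24 = (-14 + w² + 63*w) + 24 = 10 + w² + 63*w)
(-9*(-20 - 16))*n(46) = (-9*(-20 - 16))*(10 + 46² + 63*46) = (-9*(-36))*(10 + 2116 + 2898) = 324*5024 = 1627776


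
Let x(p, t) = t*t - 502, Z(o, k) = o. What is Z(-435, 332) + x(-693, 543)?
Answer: 293912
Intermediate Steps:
x(p, t) = -502 + t² (x(p, t) = t² - 502 = -502 + t²)
Z(-435, 332) + x(-693, 543) = -435 + (-502 + 543²) = -435 + (-502 + 294849) = -435 + 294347 = 293912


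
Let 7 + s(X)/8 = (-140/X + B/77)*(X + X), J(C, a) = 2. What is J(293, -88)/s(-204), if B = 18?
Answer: -77/117772 ≈ -0.00065381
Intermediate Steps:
s(X) = -56 + 16*X*(18/77 - 140/X) (s(X) = -56 + 8*((-140/X + 18/77)*(X + X)) = -56 + 8*((-140/X + 18*(1/77))*(2*X)) = -56 + 8*((-140/X + 18/77)*(2*X)) = -56 + 8*((18/77 - 140/X)*(2*X)) = -56 + 8*(2*X*(18/77 - 140/X)) = -56 + 16*X*(18/77 - 140/X))
J(293, -88)/s(-204) = 2/(-2296 + (288/77)*(-204)) = 2/(-2296 - 58752/77) = 2/(-235544/77) = 2*(-77/235544) = -77/117772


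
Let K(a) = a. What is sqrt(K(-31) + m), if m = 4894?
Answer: sqrt(4863) ≈ 69.735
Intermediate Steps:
sqrt(K(-31) + m) = sqrt(-31 + 4894) = sqrt(4863)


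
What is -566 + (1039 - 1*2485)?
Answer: -2012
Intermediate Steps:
-566 + (1039 - 1*2485) = -566 + (1039 - 2485) = -566 - 1446 = -2012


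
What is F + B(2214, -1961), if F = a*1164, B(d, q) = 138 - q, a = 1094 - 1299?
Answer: -236521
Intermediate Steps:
a = -205
F = -238620 (F = -205*1164 = -238620)
F + B(2214, -1961) = -238620 + (138 - 1*(-1961)) = -238620 + (138 + 1961) = -238620 + 2099 = -236521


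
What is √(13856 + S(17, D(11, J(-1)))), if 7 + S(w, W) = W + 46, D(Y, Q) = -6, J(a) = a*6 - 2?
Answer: √13889 ≈ 117.85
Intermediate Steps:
J(a) = -2 + 6*a (J(a) = 6*a - 2 = -2 + 6*a)
S(w, W) = 39 + W (S(w, W) = -7 + (W + 46) = -7 + (46 + W) = 39 + W)
√(13856 + S(17, D(11, J(-1)))) = √(13856 + (39 - 6)) = √(13856 + 33) = √13889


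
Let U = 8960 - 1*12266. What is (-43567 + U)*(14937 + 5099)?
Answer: -939147428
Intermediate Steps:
U = -3306 (U = 8960 - 12266 = -3306)
(-43567 + U)*(14937 + 5099) = (-43567 - 3306)*(14937 + 5099) = -46873*20036 = -939147428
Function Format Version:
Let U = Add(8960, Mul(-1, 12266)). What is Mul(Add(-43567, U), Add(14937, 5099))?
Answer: -939147428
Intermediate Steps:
U = -3306 (U = Add(8960, -12266) = -3306)
Mul(Add(-43567, U), Add(14937, 5099)) = Mul(Add(-43567, -3306), Add(14937, 5099)) = Mul(-46873, 20036) = -939147428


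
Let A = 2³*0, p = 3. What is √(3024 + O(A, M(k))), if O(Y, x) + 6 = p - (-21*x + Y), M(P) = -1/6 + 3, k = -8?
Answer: √12322/2 ≈ 55.502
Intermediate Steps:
A = 0 (A = 8*0 = 0)
M(P) = 17/6 (M(P) = -1*⅙ + 3 = -⅙ + 3 = 17/6)
O(Y, x) = -3 - Y + 21*x (O(Y, x) = -6 + (3 - (-21*x + Y)) = -6 + (3 - (Y - 21*x)) = -6 + (3 + (-Y + 21*x)) = -6 + (3 - Y + 21*x) = -3 - Y + 21*x)
√(3024 + O(A, M(k))) = √(3024 + (-3 - 1*0 + 21*(17/6))) = √(3024 + (-3 + 0 + 119/2)) = √(3024 + 113/2) = √(6161/2) = √12322/2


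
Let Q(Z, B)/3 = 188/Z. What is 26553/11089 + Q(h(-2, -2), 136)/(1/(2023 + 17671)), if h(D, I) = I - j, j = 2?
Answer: -30792507453/11089 ≈ -2.7769e+6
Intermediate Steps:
h(D, I) = -2 + I (h(D, I) = I - 1*2 = I - 2 = -2 + I)
Q(Z, B) = 564/Z (Q(Z, B) = 3*(188/Z) = 564/Z)
26553/11089 + Q(h(-2, -2), 136)/(1/(2023 + 17671)) = 26553/11089 + (564/(-2 - 2))/(1/(2023 + 17671)) = 26553*(1/11089) + (564/(-4))/(1/19694) = 26553/11089 + (564*(-¼))/(1/19694) = 26553/11089 - 141*19694 = 26553/11089 - 2776854 = -30792507453/11089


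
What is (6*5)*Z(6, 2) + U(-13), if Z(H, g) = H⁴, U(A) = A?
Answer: 38867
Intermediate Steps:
(6*5)*Z(6, 2) + U(-13) = (6*5)*6⁴ - 13 = 30*1296 - 13 = 38880 - 13 = 38867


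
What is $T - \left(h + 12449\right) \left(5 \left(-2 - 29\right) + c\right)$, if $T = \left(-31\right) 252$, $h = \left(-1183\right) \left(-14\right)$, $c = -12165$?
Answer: $357407708$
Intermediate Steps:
$h = 16562$
$T = -7812$
$T - \left(h + 12449\right) \left(5 \left(-2 - 29\right) + c\right) = -7812 - \left(16562 + 12449\right) \left(5 \left(-2 - 29\right) - 12165\right) = -7812 - 29011 \left(5 \left(-31\right) - 12165\right) = -7812 - 29011 \left(-155 - 12165\right) = -7812 - 29011 \left(-12320\right) = -7812 - -357415520 = -7812 + 357415520 = 357407708$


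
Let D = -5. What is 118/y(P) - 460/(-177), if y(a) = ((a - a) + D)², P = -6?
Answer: 32386/4425 ≈ 7.3189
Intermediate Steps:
y(a) = 25 (y(a) = ((a - a) - 5)² = (0 - 5)² = (-5)² = 25)
118/y(P) - 460/(-177) = 118/25 - 460/(-177) = 118*(1/25) - 460*(-1/177) = 118/25 + 460/177 = 32386/4425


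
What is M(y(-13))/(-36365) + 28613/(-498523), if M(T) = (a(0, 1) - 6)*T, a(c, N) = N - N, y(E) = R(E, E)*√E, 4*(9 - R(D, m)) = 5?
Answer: -28613/498523 + 93*I*√13/72730 ≈ -0.057396 + 0.0046104*I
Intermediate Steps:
R(D, m) = 31/4 (R(D, m) = 9 - ¼*5 = 9 - 5/4 = 31/4)
y(E) = 31*√E/4
a(c, N) = 0
M(T) = -6*T (M(T) = (0 - 6)*T = -6*T)
M(y(-13))/(-36365) + 28613/(-498523) = -93*√(-13)/2/(-36365) + 28613/(-498523) = -93*I*√13/2*(-1/36365) + 28613*(-1/498523) = -93*I*√13/2*(-1/36365) - 28613/498523 = 93*I*√13/72730 - 28613/498523 = -28613/498523 + 93*I*√13/72730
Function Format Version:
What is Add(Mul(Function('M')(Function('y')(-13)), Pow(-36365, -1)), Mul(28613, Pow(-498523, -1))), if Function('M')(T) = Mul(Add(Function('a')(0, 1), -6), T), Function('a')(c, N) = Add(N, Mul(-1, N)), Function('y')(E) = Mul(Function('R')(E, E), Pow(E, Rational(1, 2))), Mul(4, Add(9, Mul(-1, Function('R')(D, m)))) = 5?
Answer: Add(Rational(-28613, 498523), Mul(Rational(93, 72730), I, Pow(13, Rational(1, 2)))) ≈ Add(-0.057396, Mul(0.0046104, I))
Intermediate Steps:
Function('R')(D, m) = Rational(31, 4) (Function('R')(D, m) = Add(9, Mul(Rational(-1, 4), 5)) = Add(9, Rational(-5, 4)) = Rational(31, 4))
Function('y')(E) = Mul(Rational(31, 4), Pow(E, Rational(1, 2)))
Function('a')(c, N) = 0
Function('M')(T) = Mul(-6, T) (Function('M')(T) = Mul(Add(0, -6), T) = Mul(-6, T))
Add(Mul(Function('M')(Function('y')(-13)), Pow(-36365, -1)), Mul(28613, Pow(-498523, -1))) = Add(Mul(Mul(-6, Mul(Rational(31, 4), Pow(-13, Rational(1, 2)))), Pow(-36365, -1)), Mul(28613, Pow(-498523, -1))) = Add(Mul(Mul(-6, Mul(Rational(31, 4), Mul(I, Pow(13, Rational(1, 2))))), Rational(-1, 36365)), Mul(28613, Rational(-1, 498523))) = Add(Mul(Mul(-6, Mul(Rational(31, 4), I, Pow(13, Rational(1, 2)))), Rational(-1, 36365)), Rational(-28613, 498523)) = Add(Mul(Mul(Rational(-93, 2), I, Pow(13, Rational(1, 2))), Rational(-1, 36365)), Rational(-28613, 498523)) = Add(Mul(Rational(93, 72730), I, Pow(13, Rational(1, 2))), Rational(-28613, 498523)) = Add(Rational(-28613, 498523), Mul(Rational(93, 72730), I, Pow(13, Rational(1, 2))))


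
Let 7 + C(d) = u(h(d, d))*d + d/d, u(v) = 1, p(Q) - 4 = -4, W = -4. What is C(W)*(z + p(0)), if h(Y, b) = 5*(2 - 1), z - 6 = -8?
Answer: 20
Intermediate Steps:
z = -2 (z = 6 - 8 = -2)
p(Q) = 0 (p(Q) = 4 - 4 = 0)
h(Y, b) = 5 (h(Y, b) = 5*1 = 5)
C(d) = -6 + d (C(d) = -7 + (1*d + d/d) = -7 + (d + 1) = -7 + (1 + d) = -6 + d)
C(W)*(z + p(0)) = (-6 - 4)*(-2 + 0) = -10*(-2) = 20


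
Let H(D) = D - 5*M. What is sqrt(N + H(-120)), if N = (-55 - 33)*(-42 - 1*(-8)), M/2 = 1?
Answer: 3*sqrt(318) ≈ 53.498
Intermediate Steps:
M = 2 (M = 2*1 = 2)
N = 2992 (N = -88*(-42 + 8) = -88*(-34) = 2992)
H(D) = -10 + D (H(D) = D - 5*2 = D - 10 = -10 + D)
sqrt(N + H(-120)) = sqrt(2992 + (-10 - 120)) = sqrt(2992 - 130) = sqrt(2862) = 3*sqrt(318)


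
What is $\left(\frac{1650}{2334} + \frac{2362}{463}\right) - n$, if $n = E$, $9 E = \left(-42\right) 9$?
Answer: $\frac{8610637}{180107} \approx 47.808$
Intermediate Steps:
$E = -42$ ($E = \frac{\left(-42\right) 9}{9} = \frac{1}{9} \left(-378\right) = -42$)
$n = -42$
$\left(\frac{1650}{2334} + \frac{2362}{463}\right) - n = \left(\frac{1650}{2334} + \frac{2362}{463}\right) - -42 = \left(1650 \cdot \frac{1}{2334} + 2362 \cdot \frac{1}{463}\right) + 42 = \left(\frac{275}{389} + \frac{2362}{463}\right) + 42 = \frac{1046143}{180107} + 42 = \frac{8610637}{180107}$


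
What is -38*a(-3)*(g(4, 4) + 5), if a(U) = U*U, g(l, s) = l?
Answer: -3078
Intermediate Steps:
a(U) = U²
-38*a(-3)*(g(4, 4) + 5) = -38*(-3)²*(4 + 5) = -342*9 = -38*81 = -3078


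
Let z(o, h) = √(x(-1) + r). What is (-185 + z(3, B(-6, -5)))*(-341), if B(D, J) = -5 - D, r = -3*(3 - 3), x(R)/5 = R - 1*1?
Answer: 63085 - 341*I*√10 ≈ 63085.0 - 1078.3*I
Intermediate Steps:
x(R) = -5 + 5*R (x(R) = 5*(R - 1*1) = 5*(R - 1) = 5*(-1 + R) = -5 + 5*R)
r = 0 (r = -3*0 = 0)
z(o, h) = I*√10 (z(o, h) = √((-5 + 5*(-1)) + 0) = √((-5 - 5) + 0) = √(-10 + 0) = √(-10) = I*√10)
(-185 + z(3, B(-6, -5)))*(-341) = (-185 + I*√10)*(-341) = 63085 - 341*I*√10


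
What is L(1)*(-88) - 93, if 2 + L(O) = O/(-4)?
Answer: 105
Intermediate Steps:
L(O) = -2 - O/4 (L(O) = -2 + O/(-4) = -2 + O*(-¼) = -2 - O/4)
L(1)*(-88) - 93 = (-2 - ¼*1)*(-88) - 93 = (-2 - ¼)*(-88) - 93 = -9/4*(-88) - 93 = 198 - 93 = 105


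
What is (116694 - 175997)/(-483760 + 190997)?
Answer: 59303/292763 ≈ 0.20256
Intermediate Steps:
(116694 - 175997)/(-483760 + 190997) = -59303/(-292763) = -59303*(-1/292763) = 59303/292763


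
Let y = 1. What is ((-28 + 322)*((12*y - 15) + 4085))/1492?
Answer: 300027/373 ≈ 804.36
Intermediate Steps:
((-28 + 322)*((12*y - 15) + 4085))/1492 = ((-28 + 322)*((12*1 - 15) + 4085))/1492 = (294*((12 - 15) + 4085))*(1/1492) = (294*(-3 + 4085))*(1/1492) = (294*4082)*(1/1492) = 1200108*(1/1492) = 300027/373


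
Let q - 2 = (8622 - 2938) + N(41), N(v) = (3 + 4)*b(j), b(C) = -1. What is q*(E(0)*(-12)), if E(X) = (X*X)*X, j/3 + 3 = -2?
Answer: 0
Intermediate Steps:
j = -15 (j = -9 + 3*(-2) = -9 - 6 = -15)
E(X) = X³ (E(X) = X²*X = X³)
N(v) = -7 (N(v) = (3 + 4)*(-1) = 7*(-1) = -7)
q = 5679 (q = 2 + ((8622 - 2938) - 7) = 2 + (5684 - 7) = 2 + 5677 = 5679)
q*(E(0)*(-12)) = 5679*(0³*(-12)) = 5679*(0*(-12)) = 5679*0 = 0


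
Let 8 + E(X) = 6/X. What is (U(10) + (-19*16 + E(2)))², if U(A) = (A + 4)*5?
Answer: 57121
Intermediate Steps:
U(A) = 20 + 5*A (U(A) = (4 + A)*5 = 20 + 5*A)
E(X) = -8 + 6/X
(U(10) + (-19*16 + E(2)))² = ((20 + 5*10) + (-19*16 + (-8 + 6/2)))² = ((20 + 50) + (-304 + (-8 + 6*(½))))² = (70 + (-304 + (-8 + 3)))² = (70 + (-304 - 5))² = (70 - 309)² = (-239)² = 57121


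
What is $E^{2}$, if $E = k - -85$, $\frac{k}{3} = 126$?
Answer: $214369$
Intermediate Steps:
$k = 378$ ($k = 3 \cdot 126 = 378$)
$E = 463$ ($E = 378 - -85 = 378 + 85 = 463$)
$E^{2} = 463^{2} = 214369$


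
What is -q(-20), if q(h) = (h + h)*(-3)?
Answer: -120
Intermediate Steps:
q(h) = -6*h (q(h) = (2*h)*(-3) = -6*h)
-q(-20) = -(-6)*(-20) = -1*120 = -120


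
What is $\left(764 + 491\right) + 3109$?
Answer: $4364$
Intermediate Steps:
$\left(764 + 491\right) + 3109 = 1255 + 3109 = 4364$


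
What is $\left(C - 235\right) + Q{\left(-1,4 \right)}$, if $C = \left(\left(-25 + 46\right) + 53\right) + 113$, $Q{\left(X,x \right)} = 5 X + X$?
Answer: $-54$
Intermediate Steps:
$Q{\left(X,x \right)} = 6 X$
$C = 187$ ($C = \left(21 + 53\right) + 113 = 74 + 113 = 187$)
$\left(C - 235\right) + Q{\left(-1,4 \right)} = \left(187 - 235\right) + 6 \left(-1\right) = -48 - 6 = -54$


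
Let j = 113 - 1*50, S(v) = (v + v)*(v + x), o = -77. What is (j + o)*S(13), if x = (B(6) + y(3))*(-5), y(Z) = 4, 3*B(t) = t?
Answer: 6188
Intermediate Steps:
B(t) = t/3
x = -30 (x = ((⅓)*6 + 4)*(-5) = (2 + 4)*(-5) = 6*(-5) = -30)
S(v) = 2*v*(-30 + v) (S(v) = (v + v)*(v - 30) = (2*v)*(-30 + v) = 2*v*(-30 + v))
j = 63 (j = 113 - 50 = 63)
(j + o)*S(13) = (63 - 77)*(2*13*(-30 + 13)) = -28*13*(-17) = -14*(-442) = 6188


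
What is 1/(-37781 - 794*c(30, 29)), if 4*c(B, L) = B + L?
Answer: -2/98985 ≈ -2.0205e-5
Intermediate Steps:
c(B, L) = B/4 + L/4 (c(B, L) = (B + L)/4 = B/4 + L/4)
1/(-37781 - 794*c(30, 29)) = 1/(-37781 - 794*((¼)*30 + (¼)*29)) = 1/(-37781 - 794*(15/2 + 29/4)) = 1/(-37781 - 794*59/4) = 1/(-37781 - 23423/2) = 1/(-98985/2) = -2/98985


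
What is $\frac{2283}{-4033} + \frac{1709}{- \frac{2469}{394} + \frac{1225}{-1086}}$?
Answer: $- \frac{739092443355}{3190086868} \approx -231.68$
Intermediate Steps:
$\frac{2283}{-4033} + \frac{1709}{- \frac{2469}{394} + \frac{1225}{-1086}} = 2283 \left(- \frac{1}{4033}\right) + \frac{1709}{\left(-2469\right) \frac{1}{394} + 1225 \left(- \frac{1}{1086}\right)} = - \frac{2283}{4033} + \frac{1709}{- \frac{2469}{394} - \frac{1225}{1086}} = - \frac{2283}{4033} + \frac{1709}{- \frac{790996}{106971}} = - \frac{2283}{4033} + 1709 \left(- \frac{106971}{790996}\right) = - \frac{2283}{4033} - \frac{182813439}{790996} = - \frac{739092443355}{3190086868}$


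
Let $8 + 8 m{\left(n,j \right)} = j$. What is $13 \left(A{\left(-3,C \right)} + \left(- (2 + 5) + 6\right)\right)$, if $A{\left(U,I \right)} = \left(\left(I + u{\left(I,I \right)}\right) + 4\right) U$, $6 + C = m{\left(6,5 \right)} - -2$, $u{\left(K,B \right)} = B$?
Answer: $\frac{689}{4} \approx 172.25$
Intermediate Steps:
$m{\left(n,j \right)} = -1 + \frac{j}{8}$
$C = - \frac{35}{8}$ ($C = -6 + \left(\left(-1 + \frac{1}{8} \cdot 5\right) - -2\right) = -6 + \left(\left(-1 + \frac{5}{8}\right) + 2\right) = -6 + \left(- \frac{3}{8} + 2\right) = -6 + \frac{13}{8} = - \frac{35}{8} \approx -4.375$)
$A{\left(U,I \right)} = U \left(4 + 2 I\right)$ ($A{\left(U,I \right)} = \left(\left(I + I\right) + 4\right) U = \left(2 I + 4\right) U = \left(4 + 2 I\right) U = U \left(4 + 2 I\right)$)
$13 \left(A{\left(-3,C \right)} + \left(- (2 + 5) + 6\right)\right) = 13 \left(2 \left(-3\right) \left(2 - \frac{35}{8}\right) + \left(- (2 + 5) + 6\right)\right) = 13 \left(2 \left(-3\right) \left(- \frac{19}{8}\right) + \left(\left(-1\right) 7 + 6\right)\right) = 13 \left(\frac{57}{4} + \left(-7 + 6\right)\right) = 13 \left(\frac{57}{4} - 1\right) = 13 \cdot \frac{53}{4} = \frac{689}{4}$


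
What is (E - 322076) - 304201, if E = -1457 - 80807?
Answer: -708541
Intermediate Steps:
E = -82264
(E - 322076) - 304201 = (-82264 - 322076) - 304201 = -404340 - 304201 = -708541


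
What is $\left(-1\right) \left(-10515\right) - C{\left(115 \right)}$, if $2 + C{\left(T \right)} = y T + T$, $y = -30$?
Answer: $13852$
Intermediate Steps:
$C{\left(T \right)} = -2 - 29 T$ ($C{\left(T \right)} = -2 + \left(- 30 T + T\right) = -2 - 29 T$)
$\left(-1\right) \left(-10515\right) - C{\left(115 \right)} = \left(-1\right) \left(-10515\right) - \left(-2 - 3335\right) = 10515 - \left(-2 - 3335\right) = 10515 - -3337 = 10515 + 3337 = 13852$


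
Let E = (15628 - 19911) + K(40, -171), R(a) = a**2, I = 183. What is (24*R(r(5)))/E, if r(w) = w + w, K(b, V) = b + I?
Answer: -120/203 ≈ -0.59113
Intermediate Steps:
K(b, V) = 183 + b (K(b, V) = b + 183 = 183 + b)
r(w) = 2*w
E = -4060 (E = (15628 - 19911) + (183 + 40) = -4283 + 223 = -4060)
(24*R(r(5)))/E = (24*(2*5)**2)/(-4060) = (24*10**2)*(-1/4060) = (24*100)*(-1/4060) = 2400*(-1/4060) = -120/203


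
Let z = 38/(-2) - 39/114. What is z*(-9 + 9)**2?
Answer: 0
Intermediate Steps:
z = -735/38 (z = 38*(-1/2) - 39*1/114 = -19 - 13/38 = -735/38 ≈ -19.342)
z*(-9 + 9)**2 = -735*(-9 + 9)**2/38 = -735/38*0**2 = -735/38*0 = 0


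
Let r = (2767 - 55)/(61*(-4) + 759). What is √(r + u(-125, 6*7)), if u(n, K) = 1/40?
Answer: √22452970/2060 ≈ 2.3002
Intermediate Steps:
r = 2712/515 (r = 2712/(-244 + 759) = 2712/515 ≈ 5.2660)
u(n, K) = 1/40
√(r + u(-125, 6*7)) = √(2712/515 + 1/40) = √(21799/4120) = √22452970/2060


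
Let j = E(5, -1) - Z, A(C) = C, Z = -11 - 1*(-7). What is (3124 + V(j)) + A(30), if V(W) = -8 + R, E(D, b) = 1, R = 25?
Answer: 3171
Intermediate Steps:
Z = -4 (Z = -11 + 7 = -4)
j = 5 (j = 1 - 1*(-4) = 1 + 4 = 5)
V(W) = 17 (V(W) = -8 + 25 = 17)
(3124 + V(j)) + A(30) = (3124 + 17) + 30 = 3141 + 30 = 3171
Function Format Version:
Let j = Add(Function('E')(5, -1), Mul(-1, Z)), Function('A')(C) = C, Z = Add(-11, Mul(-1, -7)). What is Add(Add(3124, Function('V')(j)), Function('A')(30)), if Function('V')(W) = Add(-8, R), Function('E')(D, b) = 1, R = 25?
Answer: 3171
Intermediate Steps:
Z = -4 (Z = Add(-11, 7) = -4)
j = 5 (j = Add(1, Mul(-1, -4)) = Add(1, 4) = 5)
Function('V')(W) = 17 (Function('V')(W) = Add(-8, 25) = 17)
Add(Add(3124, Function('V')(j)), Function('A')(30)) = Add(Add(3124, 17), 30) = Add(3141, 30) = 3171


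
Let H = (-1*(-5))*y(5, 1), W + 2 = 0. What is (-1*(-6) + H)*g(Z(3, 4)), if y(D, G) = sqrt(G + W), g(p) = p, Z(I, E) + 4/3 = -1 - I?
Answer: -32 - 80*I/3 ≈ -32.0 - 26.667*I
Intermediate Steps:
W = -2 (W = -2 + 0 = -2)
Z(I, E) = -7/3 - I (Z(I, E) = -4/3 + (-1 - I) = -7/3 - I)
y(D, G) = sqrt(-2 + G) (y(D, G) = sqrt(G - 2) = sqrt(-2 + G))
H = 5*I (H = (-1*(-5))*sqrt(-2 + 1) = 5*sqrt(-1) = 5*I ≈ 5.0*I)
(-1*(-6) + H)*g(Z(3, 4)) = (-1*(-6) + 5*I)*(-7/3 - 1*3) = (6 + 5*I)*(-7/3 - 3) = (6 + 5*I)*(-16/3) = -32 - 80*I/3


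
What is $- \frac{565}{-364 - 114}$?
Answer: $\frac{565}{478} \approx 1.182$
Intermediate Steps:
$- \frac{565}{-364 - 114} = - \frac{565}{-478} = \left(-565\right) \left(- \frac{1}{478}\right) = \frac{565}{478}$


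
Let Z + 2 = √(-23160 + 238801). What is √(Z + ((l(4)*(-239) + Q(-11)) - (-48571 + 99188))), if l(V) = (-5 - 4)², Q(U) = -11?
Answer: √(-69989 + √215641) ≈ 263.68*I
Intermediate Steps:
l(V) = 81 (l(V) = (-9)² = 81)
Z = -2 + √215641 (Z = -2 + √(-23160 + 238801) = -2 + √215641 ≈ 462.37)
√(Z + ((l(4)*(-239) + Q(-11)) - (-48571 + 99188))) = √((-2 + √215641) + ((81*(-239) - 11) - (-48571 + 99188))) = √((-2 + √215641) + ((-19359 - 11) - 1*50617)) = √((-2 + √215641) + (-19370 - 50617)) = √((-2 + √215641) - 69987) = √(-69989 + √215641)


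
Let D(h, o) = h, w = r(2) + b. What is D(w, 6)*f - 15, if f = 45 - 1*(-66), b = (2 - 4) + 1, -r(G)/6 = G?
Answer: -1458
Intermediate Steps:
r(G) = -6*G
b = -1 (b = -2 + 1 = -1)
w = -13 (w = -6*2 - 1 = -12 - 1 = -13)
f = 111 (f = 45 + 66 = 111)
D(w, 6)*f - 15 = -13*111 - 15 = -1443 - 15 = -1458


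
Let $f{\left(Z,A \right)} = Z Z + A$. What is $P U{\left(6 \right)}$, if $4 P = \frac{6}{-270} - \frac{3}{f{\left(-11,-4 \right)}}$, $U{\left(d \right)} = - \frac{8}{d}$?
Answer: $\frac{28}{1755} \approx 0.015954$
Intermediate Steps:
$f{\left(Z,A \right)} = A + Z^{2}$ ($f{\left(Z,A \right)} = Z^{2} + A = A + Z^{2}$)
$P = - \frac{7}{585}$ ($P = \frac{\frac{6}{-270} - \frac{3}{-4 + \left(-11\right)^{2}}}{4} = \frac{6 \left(- \frac{1}{270}\right) - \frac{3}{-4 + 121}}{4} = \frac{- \frac{1}{45} - \frac{3}{117}}{4} = \frac{- \frac{1}{45} - \frac{1}{39}}{4} = \frac{1}{4} \left(- \frac{28}{585}\right) = - \frac{7}{585} \approx -0.011966$)
$P U{\left(6 \right)} = - \frac{7 \left(- \frac{8}{6}\right)}{585} = - \frac{7 \left(\left(-8\right) \frac{1}{6}\right)}{585} = \left(- \frac{7}{585}\right) \left(- \frac{4}{3}\right) = \frac{28}{1755}$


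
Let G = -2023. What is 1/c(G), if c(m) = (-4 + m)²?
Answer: 1/4108729 ≈ 2.4338e-7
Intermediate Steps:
1/c(G) = 1/((-4 - 2023)²) = 1/((-2027)²) = 1/4108729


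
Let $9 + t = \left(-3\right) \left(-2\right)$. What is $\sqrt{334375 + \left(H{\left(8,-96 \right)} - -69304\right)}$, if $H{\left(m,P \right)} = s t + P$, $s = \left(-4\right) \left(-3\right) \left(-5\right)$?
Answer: $\sqrt{403763} \approx 635.42$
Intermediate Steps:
$t = -3$ ($t = -9 - -6 = -9 + 6 = -3$)
$s = -60$ ($s = 12 \left(-5\right) = -60$)
$H{\left(m,P \right)} = 180 + P$ ($H{\left(m,P \right)} = \left(-60\right) \left(-3\right) + P = 180 + P$)
$\sqrt{334375 + \left(H{\left(8,-96 \right)} - -69304\right)} = \sqrt{334375 + \left(\left(180 - 96\right) - -69304\right)} = \sqrt{334375 + \left(84 + 69304\right)} = \sqrt{334375 + 69388} = \sqrt{403763}$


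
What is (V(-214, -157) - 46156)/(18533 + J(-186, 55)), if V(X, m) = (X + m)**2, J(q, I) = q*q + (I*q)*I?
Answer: -91485/509521 ≈ -0.17955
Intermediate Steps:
J(q, I) = q**2 + q*I**2
(V(-214, -157) - 46156)/(18533 + J(-186, 55)) = ((-214 - 157)**2 - 46156)/(18533 - 186*(-186 + 55**2)) = ((-371)**2 - 46156)/(18533 - 186*(-186 + 3025)) = (137641 - 46156)/(18533 - 186*2839) = 91485/(18533 - 528054) = 91485/(-509521) = 91485*(-1/509521) = -91485/509521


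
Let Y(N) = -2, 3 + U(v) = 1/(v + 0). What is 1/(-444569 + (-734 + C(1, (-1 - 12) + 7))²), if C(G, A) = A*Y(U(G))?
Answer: 1/76715 ≈ 1.3035e-5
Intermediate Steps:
U(v) = -3 + 1/v (U(v) = -3 + 1/(v + 0) = -3 + 1/v)
C(G, A) = -2*A (C(G, A) = A*(-2) = -2*A)
1/(-444569 + (-734 + C(1, (-1 - 12) + 7))²) = 1/(-444569 + (-734 - 2*((-1 - 12) + 7))²) = 1/(-444569 + (-734 - 2*(-13 + 7))²) = 1/(-444569 + (-734 - 2*(-6))²) = 1/(-444569 + (-734 + 12)²) = 1/(-444569 + (-722)²) = 1/(-444569 + 521284) = 1/76715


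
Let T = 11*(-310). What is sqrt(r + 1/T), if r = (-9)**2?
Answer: sqrt(941872690)/3410 ≈ 9.0000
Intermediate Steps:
r = 81
T = -3410
sqrt(r + 1/T) = sqrt(81 + 1/(-3410)) = sqrt(81 - 1/3410) = sqrt(276209/3410) = sqrt(941872690)/3410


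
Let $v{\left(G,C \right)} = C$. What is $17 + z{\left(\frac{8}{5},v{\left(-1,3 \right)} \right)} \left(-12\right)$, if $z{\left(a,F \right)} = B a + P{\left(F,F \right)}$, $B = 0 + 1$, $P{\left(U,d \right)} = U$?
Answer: $- \frac{191}{5} \approx -38.2$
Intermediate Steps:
$B = 1$
$z{\left(a,F \right)} = F + a$ ($z{\left(a,F \right)} = 1 a + F = a + F = F + a$)
$17 + z{\left(\frac{8}{5},v{\left(-1,3 \right)} \right)} \left(-12\right) = 17 + \left(3 + \frac{8}{5}\right) \left(-12\right) = 17 + \frac{23}{5} \left(-12\right) = 17 - \frac{276}{5} = - \frac{191}{5}$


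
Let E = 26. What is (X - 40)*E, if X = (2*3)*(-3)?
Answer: -1508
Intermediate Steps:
X = -18 (X = 6*(-3) = -18)
(X - 40)*E = (-18 - 40)*26 = -58*26 = -1508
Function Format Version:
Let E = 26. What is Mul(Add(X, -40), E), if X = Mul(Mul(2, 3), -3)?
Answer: -1508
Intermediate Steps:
X = -18 (X = Mul(6, -3) = -18)
Mul(Add(X, -40), E) = Mul(Add(-18, -40), 26) = Mul(-58, 26) = -1508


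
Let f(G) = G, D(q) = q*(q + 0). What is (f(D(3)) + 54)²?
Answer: 3969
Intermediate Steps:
D(q) = q² (D(q) = q*q = q²)
(f(D(3)) + 54)² = (3² + 54)² = (9 + 54)² = 63² = 3969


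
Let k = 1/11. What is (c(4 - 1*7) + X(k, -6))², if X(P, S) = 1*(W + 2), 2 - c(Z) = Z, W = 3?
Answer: 100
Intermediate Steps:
c(Z) = 2 - Z
k = 1/11 ≈ 0.090909
X(P, S) = 5 (X(P, S) = 1*(3 + 2) = 1*5 = 5)
(c(4 - 1*7) + X(k, -6))² = ((2 - (4 - 1*7)) + 5)² = ((2 - (4 - 7)) + 5)² = ((2 - 1*(-3)) + 5)² = ((2 + 3) + 5)² = (5 + 5)² = 10² = 100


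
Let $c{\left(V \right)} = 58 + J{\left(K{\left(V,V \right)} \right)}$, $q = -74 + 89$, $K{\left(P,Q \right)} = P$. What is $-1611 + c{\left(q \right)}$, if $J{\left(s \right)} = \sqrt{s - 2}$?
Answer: $-1553 + \sqrt{13} \approx -1549.4$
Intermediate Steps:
$J{\left(s \right)} = \sqrt{-2 + s}$
$q = 15$
$c{\left(V \right)} = 58 + \sqrt{-2 + V}$
$-1611 + c{\left(q \right)} = -1611 + \left(58 + \sqrt{-2 + 15}\right) = -1611 + \left(58 + \sqrt{13}\right) = -1553 + \sqrt{13}$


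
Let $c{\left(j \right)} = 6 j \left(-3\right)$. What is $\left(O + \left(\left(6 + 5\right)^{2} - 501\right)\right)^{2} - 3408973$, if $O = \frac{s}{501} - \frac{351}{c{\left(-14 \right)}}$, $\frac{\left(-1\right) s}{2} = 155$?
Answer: $- \frac{642116645684951}{196784784} \approx -3.263 \cdot 10^{6}$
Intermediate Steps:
$s = -310$ ($s = \left(-2\right) 155 = -310$)
$c{\left(j \right)} = - 18 j$
$O = - \frac{28219}{14028}$ ($O = - \frac{310}{501} - \frac{351}{\left(-18\right) \left(-14\right)} = \left(-310\right) \frac{1}{501} - \frac{351}{252} = - \frac{310}{501} - \frac{39}{28} = - \frac{28219}{14028} \approx -2.0116$)
$\left(O + \left(\left(6 + 5\right)^{2} - 501\right)\right)^{2} - 3408973 = \left(- \frac{28219}{14028} + \left(\left(6 + 5\right)^{2} - 501\right)\right)^{2} - 3408973 = \left(- \frac{28219}{14028} - \left(501 - 11^{2}\right)\right)^{2} - 3408973 = \left(- \frac{28219}{14028} + \left(121 - 501\right)\right)^{2} - 3408973 = \left(- \frac{28219}{14028} - 380\right)^{2} - 3408973 = \left(- \frac{5358859}{14028}\right)^{2} - 3408973 = \frac{28717369781881}{196784784} - 3408973 = - \frac{642116645684951}{196784784}$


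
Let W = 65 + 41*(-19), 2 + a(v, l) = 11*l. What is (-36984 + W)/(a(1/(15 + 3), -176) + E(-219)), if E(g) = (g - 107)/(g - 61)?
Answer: 5277720/271157 ≈ 19.464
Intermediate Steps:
a(v, l) = -2 + 11*l
E(g) = (-107 + g)/(-61 + g)
W = -714 (W = 65 - 779 = -714)
(-36984 + W)/(a(1/(15 + 3), -176) + E(-219)) = (-36984 - 714)/((-2 + 11*(-176)) + (-107 - 219)/(-61 - 219)) = -37698/((-2 - 1936) - 326/(-280)) = -37698/(-1938 - 1/280*(-326)) = -37698/(-1938 + 163/140) = -37698/(-271157/140) = -37698*(-140/271157) = 5277720/271157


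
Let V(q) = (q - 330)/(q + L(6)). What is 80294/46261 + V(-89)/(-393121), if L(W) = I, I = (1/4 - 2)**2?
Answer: 43401919030506/25005984548875 ≈ 1.7357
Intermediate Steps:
I = 49/16 (I = (1/4 - 2)**2 = (-7/4)**2 = 49/16 ≈ 3.0625)
L(W) = 49/16
V(q) = (-330 + q)/(49/16 + q) (V(q) = (q - 330)/(q + 49/16) = (-330 + q)/(49/16 + q))
80294/46261 + V(-89)/(-393121) = 80294/46261 + (16*(-330 - 89)/(49 + 16*(-89)))/(-393121) = 80294*(1/46261) + (16*(-419)/(49 - 1424))*(-1/393121) = 80294/46261 + (16*(-419)/(-1375))*(-1/393121) = 80294/46261 + (16*(-1/1375)*(-419))*(-1/393121) = 80294/46261 + (6704/1375)*(-1/393121) = 80294/46261 - 6704/540541375 = 43401919030506/25005984548875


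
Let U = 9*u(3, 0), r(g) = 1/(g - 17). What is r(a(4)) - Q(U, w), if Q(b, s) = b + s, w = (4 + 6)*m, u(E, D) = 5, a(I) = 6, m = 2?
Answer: -716/11 ≈ -65.091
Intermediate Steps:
w = 20 (w = (4 + 6)*2 = 10*2 = 20)
r(g) = 1/(-17 + g)
U = 45 (U = 9*5 = 45)
r(a(4)) - Q(U, w) = 1/(-17 + 6) - (45 + 20) = 1/(-11) - 1*65 = -1/11 - 65 = -716/11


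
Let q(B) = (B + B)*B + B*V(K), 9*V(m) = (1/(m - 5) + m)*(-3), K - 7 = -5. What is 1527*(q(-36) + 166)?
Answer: 4242006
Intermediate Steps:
K = 2 (K = 7 - 5 = 2)
V(m) = -m/3 - 1/(3*(-5 + m)) (V(m) = ((1/(m - 5) + m)*(-3))/9 = ((1/(-5 + m) + m)*(-3))/9 = ((m + 1/(-5 + m))*(-3))/9 = (-3*m - 3/(-5 + m))/9 = -m/3 - 1/(3*(-5 + m)))
q(B) = 2*B² - 5*B/9 (q(B) = (B + B)*B + B*((-1 - 1*2² + 5*2)/(3*(-5 + 2))) = (2*B)*B + B*((⅓)*(-1 - 1*4 + 10)/(-3)) = 2*B² + B*((⅓)*(-⅓)*(-1 - 4 + 10)) = 2*B² + B*((⅓)*(-⅓)*5) = 2*B² + B*(-5/9) = 2*B² - 5*B/9)
1527*(q(-36) + 166) = 1527*((⅑)*(-36)*(-5 + 18*(-36)) + 166) = 1527*((⅑)*(-36)*(-5 - 648) + 166) = 1527*((⅑)*(-36)*(-653) + 166) = 1527*(2612 + 166) = 1527*2778 = 4242006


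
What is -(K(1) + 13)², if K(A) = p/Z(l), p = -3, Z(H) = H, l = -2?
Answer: -841/4 ≈ -210.25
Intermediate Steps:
K(A) = 3/2 (K(A) = -3/(-2) = -3*(-½) = 3/2)
-(K(1) + 13)² = -(3/2 + 13)² = -(29/2)² = -1*841/4 = -841/4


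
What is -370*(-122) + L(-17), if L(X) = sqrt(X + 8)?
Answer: 45140 + 3*I ≈ 45140.0 + 3.0*I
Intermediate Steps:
L(X) = sqrt(8 + X)
-370*(-122) + L(-17) = -370*(-122) + sqrt(8 - 17) = 45140 + sqrt(-9) = 45140 + 3*I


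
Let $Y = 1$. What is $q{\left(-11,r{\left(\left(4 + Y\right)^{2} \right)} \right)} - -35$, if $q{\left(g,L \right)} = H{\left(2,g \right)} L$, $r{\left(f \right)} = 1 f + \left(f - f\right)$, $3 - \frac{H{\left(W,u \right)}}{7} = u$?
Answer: $2485$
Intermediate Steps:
$H{\left(W,u \right)} = 21 - 7 u$
$r{\left(f \right)} = f$ ($r{\left(f \right)} = f + 0 = f$)
$q{\left(g,L \right)} = L \left(21 - 7 g\right)$ ($q{\left(g,L \right)} = \left(21 - 7 g\right) L = L \left(21 - 7 g\right)$)
$q{\left(-11,r{\left(\left(4 + Y\right)^{2} \right)} \right)} - -35 = 7 \left(4 + 1\right)^{2} \left(3 - -11\right) - -35 = 7 \cdot 5^{2} \left(3 + 11\right) + 35 = 7 \cdot 25 \cdot 14 + 35 = 2450 + 35 = 2485$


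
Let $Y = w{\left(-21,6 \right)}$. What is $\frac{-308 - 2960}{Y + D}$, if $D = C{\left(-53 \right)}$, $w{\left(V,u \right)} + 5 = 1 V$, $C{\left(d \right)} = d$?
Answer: $\frac{3268}{79} \approx 41.367$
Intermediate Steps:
$w{\left(V,u \right)} = -5 + V$ ($w{\left(V,u \right)} = -5 + 1 V = -5 + V$)
$D = -53$
$Y = -26$ ($Y = -5 - 21 = -26$)
$\frac{-308 - 2960}{Y + D} = \frac{-308 - 2960}{-26 - 53} = - \frac{3268}{-79} = \left(-3268\right) \left(- \frac{1}{79}\right) = \frac{3268}{79}$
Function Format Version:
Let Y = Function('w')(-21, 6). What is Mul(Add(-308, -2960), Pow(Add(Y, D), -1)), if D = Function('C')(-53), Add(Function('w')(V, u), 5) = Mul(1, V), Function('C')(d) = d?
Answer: Rational(3268, 79) ≈ 41.367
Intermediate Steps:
Function('w')(V, u) = Add(-5, V) (Function('w')(V, u) = Add(-5, Mul(1, V)) = Add(-5, V))
D = -53
Y = -26 (Y = Add(-5, -21) = -26)
Mul(Add(-308, -2960), Pow(Add(Y, D), -1)) = Mul(Add(-308, -2960), Pow(Add(-26, -53), -1)) = Mul(-3268, Pow(-79, -1)) = Mul(-3268, Rational(-1, 79)) = Rational(3268, 79)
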